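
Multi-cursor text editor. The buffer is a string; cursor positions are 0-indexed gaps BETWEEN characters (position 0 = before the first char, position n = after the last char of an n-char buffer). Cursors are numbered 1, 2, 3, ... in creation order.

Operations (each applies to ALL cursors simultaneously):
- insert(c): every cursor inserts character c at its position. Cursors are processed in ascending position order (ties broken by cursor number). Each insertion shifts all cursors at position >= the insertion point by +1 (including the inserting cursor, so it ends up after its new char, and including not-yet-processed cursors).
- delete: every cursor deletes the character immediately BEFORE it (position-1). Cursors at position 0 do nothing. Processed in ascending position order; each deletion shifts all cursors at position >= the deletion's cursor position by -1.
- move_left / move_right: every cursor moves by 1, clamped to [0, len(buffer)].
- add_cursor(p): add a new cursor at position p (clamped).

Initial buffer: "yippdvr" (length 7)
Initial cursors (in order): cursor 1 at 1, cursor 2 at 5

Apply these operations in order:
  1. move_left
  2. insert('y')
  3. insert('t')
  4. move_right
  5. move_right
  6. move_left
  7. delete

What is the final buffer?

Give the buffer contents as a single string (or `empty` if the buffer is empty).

Answer: ytippytvr

Derivation:
After op 1 (move_left): buffer="yippdvr" (len 7), cursors c1@0 c2@4, authorship .......
After op 2 (insert('y')): buffer="yyippydvr" (len 9), cursors c1@1 c2@6, authorship 1....2...
After op 3 (insert('t')): buffer="ytyippytdvr" (len 11), cursors c1@2 c2@8, authorship 11....22...
After op 4 (move_right): buffer="ytyippytdvr" (len 11), cursors c1@3 c2@9, authorship 11....22...
After op 5 (move_right): buffer="ytyippytdvr" (len 11), cursors c1@4 c2@10, authorship 11....22...
After op 6 (move_left): buffer="ytyippytdvr" (len 11), cursors c1@3 c2@9, authorship 11....22...
After op 7 (delete): buffer="ytippytvr" (len 9), cursors c1@2 c2@7, authorship 11...22..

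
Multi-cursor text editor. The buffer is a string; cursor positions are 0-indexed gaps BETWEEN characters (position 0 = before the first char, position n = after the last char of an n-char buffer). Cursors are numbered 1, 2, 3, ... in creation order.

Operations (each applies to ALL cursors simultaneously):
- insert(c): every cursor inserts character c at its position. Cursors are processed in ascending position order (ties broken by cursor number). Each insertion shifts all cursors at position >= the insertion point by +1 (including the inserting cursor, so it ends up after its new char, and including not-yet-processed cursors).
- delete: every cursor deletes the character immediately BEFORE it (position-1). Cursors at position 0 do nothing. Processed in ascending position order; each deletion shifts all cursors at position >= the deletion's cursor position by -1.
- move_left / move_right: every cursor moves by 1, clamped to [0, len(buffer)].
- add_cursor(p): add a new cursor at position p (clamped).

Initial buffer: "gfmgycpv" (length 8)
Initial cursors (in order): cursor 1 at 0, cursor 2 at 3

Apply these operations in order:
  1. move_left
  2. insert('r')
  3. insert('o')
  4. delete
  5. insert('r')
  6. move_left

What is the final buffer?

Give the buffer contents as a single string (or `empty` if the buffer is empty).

After op 1 (move_left): buffer="gfmgycpv" (len 8), cursors c1@0 c2@2, authorship ........
After op 2 (insert('r')): buffer="rgfrmgycpv" (len 10), cursors c1@1 c2@4, authorship 1..2......
After op 3 (insert('o')): buffer="rogfromgycpv" (len 12), cursors c1@2 c2@6, authorship 11..22......
After op 4 (delete): buffer="rgfrmgycpv" (len 10), cursors c1@1 c2@4, authorship 1..2......
After op 5 (insert('r')): buffer="rrgfrrmgycpv" (len 12), cursors c1@2 c2@6, authorship 11..22......
After op 6 (move_left): buffer="rrgfrrmgycpv" (len 12), cursors c1@1 c2@5, authorship 11..22......

Answer: rrgfrrmgycpv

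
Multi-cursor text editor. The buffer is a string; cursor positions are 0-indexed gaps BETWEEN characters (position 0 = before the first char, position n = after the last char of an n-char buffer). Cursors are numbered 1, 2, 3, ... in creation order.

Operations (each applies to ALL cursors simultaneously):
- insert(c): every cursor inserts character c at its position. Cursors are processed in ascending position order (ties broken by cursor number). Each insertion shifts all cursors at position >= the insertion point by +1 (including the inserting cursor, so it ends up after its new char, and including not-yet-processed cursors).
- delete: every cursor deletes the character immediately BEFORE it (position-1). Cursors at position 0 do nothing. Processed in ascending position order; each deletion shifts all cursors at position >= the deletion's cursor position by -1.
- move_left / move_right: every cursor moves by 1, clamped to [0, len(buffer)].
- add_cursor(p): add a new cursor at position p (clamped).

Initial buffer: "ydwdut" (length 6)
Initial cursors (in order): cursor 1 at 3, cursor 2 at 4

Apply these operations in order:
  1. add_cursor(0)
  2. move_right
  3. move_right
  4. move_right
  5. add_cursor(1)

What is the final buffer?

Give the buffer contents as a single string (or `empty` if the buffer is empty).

After op 1 (add_cursor(0)): buffer="ydwdut" (len 6), cursors c3@0 c1@3 c2@4, authorship ......
After op 2 (move_right): buffer="ydwdut" (len 6), cursors c3@1 c1@4 c2@5, authorship ......
After op 3 (move_right): buffer="ydwdut" (len 6), cursors c3@2 c1@5 c2@6, authorship ......
After op 4 (move_right): buffer="ydwdut" (len 6), cursors c3@3 c1@6 c2@6, authorship ......
After op 5 (add_cursor(1)): buffer="ydwdut" (len 6), cursors c4@1 c3@3 c1@6 c2@6, authorship ......

Answer: ydwdut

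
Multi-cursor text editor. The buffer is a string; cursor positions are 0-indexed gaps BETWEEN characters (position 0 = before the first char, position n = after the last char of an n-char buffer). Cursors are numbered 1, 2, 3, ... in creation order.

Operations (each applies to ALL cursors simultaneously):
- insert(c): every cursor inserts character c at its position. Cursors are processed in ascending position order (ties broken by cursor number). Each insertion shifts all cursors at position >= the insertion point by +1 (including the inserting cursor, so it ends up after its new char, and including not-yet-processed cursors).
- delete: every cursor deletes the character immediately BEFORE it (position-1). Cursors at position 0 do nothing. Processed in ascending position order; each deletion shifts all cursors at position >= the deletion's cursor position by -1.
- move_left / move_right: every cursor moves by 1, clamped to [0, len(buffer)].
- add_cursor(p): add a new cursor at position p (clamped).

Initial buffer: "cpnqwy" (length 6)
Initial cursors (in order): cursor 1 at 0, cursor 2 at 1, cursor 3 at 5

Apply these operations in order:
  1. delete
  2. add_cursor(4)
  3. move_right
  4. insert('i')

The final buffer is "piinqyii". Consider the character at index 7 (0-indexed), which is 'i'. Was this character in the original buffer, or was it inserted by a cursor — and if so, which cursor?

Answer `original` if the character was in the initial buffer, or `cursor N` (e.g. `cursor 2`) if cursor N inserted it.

Answer: cursor 4

Derivation:
After op 1 (delete): buffer="pnqy" (len 4), cursors c1@0 c2@0 c3@3, authorship ....
After op 2 (add_cursor(4)): buffer="pnqy" (len 4), cursors c1@0 c2@0 c3@3 c4@4, authorship ....
After op 3 (move_right): buffer="pnqy" (len 4), cursors c1@1 c2@1 c3@4 c4@4, authorship ....
After op 4 (insert('i')): buffer="piinqyii" (len 8), cursors c1@3 c2@3 c3@8 c4@8, authorship .12...34
Authorship (.=original, N=cursor N): . 1 2 . . . 3 4
Index 7: author = 4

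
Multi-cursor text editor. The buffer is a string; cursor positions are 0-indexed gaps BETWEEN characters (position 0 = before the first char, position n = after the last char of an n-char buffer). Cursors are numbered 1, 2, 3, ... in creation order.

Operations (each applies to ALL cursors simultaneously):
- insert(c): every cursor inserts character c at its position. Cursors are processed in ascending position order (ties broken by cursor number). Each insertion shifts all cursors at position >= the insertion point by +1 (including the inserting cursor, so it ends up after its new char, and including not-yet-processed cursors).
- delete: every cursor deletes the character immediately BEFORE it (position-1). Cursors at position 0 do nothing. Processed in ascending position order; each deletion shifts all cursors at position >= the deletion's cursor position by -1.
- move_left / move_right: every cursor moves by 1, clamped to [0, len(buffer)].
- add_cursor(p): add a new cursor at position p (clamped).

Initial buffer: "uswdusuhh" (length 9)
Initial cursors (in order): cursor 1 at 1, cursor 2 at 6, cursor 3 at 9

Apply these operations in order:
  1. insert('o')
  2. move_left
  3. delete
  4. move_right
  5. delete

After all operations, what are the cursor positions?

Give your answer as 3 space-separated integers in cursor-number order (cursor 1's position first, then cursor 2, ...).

After op 1 (insert('o')): buffer="uoswdusouhho" (len 12), cursors c1@2 c2@8 c3@12, authorship .1.....2...3
After op 2 (move_left): buffer="uoswdusouhho" (len 12), cursors c1@1 c2@7 c3@11, authorship .1.....2...3
After op 3 (delete): buffer="oswduouho" (len 9), cursors c1@0 c2@5 c3@8, authorship 1....2..3
After op 4 (move_right): buffer="oswduouho" (len 9), cursors c1@1 c2@6 c3@9, authorship 1....2..3
After op 5 (delete): buffer="swduuh" (len 6), cursors c1@0 c2@4 c3@6, authorship ......

Answer: 0 4 6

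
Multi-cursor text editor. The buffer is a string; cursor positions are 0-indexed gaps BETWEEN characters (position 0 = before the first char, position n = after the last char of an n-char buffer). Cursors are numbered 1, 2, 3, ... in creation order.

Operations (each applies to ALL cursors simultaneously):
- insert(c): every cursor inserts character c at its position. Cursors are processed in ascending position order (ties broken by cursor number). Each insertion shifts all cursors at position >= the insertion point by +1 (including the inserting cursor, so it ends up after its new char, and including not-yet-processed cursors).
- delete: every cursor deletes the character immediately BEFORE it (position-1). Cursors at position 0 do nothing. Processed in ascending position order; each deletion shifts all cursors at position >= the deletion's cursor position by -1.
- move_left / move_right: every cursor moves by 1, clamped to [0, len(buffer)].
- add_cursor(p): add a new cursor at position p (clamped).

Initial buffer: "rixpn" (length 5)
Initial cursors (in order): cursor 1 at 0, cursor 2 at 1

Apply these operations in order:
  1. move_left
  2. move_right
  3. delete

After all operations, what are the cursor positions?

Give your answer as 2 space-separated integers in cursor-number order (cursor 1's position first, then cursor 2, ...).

After op 1 (move_left): buffer="rixpn" (len 5), cursors c1@0 c2@0, authorship .....
After op 2 (move_right): buffer="rixpn" (len 5), cursors c1@1 c2@1, authorship .....
After op 3 (delete): buffer="ixpn" (len 4), cursors c1@0 c2@0, authorship ....

Answer: 0 0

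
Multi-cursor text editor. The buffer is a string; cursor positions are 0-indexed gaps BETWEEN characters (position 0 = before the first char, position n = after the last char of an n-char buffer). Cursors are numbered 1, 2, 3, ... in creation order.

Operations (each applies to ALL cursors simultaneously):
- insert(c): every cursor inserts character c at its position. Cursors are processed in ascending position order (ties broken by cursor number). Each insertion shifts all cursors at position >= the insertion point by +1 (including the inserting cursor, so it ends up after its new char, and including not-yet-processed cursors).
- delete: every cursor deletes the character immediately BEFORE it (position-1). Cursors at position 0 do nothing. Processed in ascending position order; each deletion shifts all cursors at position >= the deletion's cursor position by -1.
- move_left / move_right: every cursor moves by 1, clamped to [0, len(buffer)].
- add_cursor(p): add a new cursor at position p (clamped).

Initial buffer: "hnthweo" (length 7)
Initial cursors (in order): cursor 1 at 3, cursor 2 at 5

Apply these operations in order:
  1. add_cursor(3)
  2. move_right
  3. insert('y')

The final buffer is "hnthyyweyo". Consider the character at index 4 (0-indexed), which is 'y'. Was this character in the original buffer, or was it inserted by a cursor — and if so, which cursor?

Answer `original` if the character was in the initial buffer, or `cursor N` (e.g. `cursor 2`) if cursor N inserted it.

Answer: cursor 1

Derivation:
After op 1 (add_cursor(3)): buffer="hnthweo" (len 7), cursors c1@3 c3@3 c2@5, authorship .......
After op 2 (move_right): buffer="hnthweo" (len 7), cursors c1@4 c3@4 c2@6, authorship .......
After op 3 (insert('y')): buffer="hnthyyweyo" (len 10), cursors c1@6 c3@6 c2@9, authorship ....13..2.
Authorship (.=original, N=cursor N): . . . . 1 3 . . 2 .
Index 4: author = 1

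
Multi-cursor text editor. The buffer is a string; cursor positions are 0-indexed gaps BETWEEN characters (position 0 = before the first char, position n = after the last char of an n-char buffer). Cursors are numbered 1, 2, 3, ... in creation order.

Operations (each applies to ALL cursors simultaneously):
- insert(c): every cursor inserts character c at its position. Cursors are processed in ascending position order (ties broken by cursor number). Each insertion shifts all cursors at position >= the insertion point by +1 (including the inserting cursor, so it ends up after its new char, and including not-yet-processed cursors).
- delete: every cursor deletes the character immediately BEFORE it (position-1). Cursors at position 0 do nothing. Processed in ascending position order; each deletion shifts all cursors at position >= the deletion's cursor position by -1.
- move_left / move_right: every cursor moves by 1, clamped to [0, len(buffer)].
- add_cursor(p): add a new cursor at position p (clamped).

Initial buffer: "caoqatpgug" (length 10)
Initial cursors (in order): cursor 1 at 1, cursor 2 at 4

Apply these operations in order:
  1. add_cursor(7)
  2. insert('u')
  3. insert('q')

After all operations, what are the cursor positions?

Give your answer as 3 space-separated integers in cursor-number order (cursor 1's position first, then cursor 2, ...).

Answer: 3 8 13

Derivation:
After op 1 (add_cursor(7)): buffer="caoqatpgug" (len 10), cursors c1@1 c2@4 c3@7, authorship ..........
After op 2 (insert('u')): buffer="cuaoquatpugug" (len 13), cursors c1@2 c2@6 c3@10, authorship .1...2...3...
After op 3 (insert('q')): buffer="cuqaoquqatpuqgug" (len 16), cursors c1@3 c2@8 c3@13, authorship .11...22...33...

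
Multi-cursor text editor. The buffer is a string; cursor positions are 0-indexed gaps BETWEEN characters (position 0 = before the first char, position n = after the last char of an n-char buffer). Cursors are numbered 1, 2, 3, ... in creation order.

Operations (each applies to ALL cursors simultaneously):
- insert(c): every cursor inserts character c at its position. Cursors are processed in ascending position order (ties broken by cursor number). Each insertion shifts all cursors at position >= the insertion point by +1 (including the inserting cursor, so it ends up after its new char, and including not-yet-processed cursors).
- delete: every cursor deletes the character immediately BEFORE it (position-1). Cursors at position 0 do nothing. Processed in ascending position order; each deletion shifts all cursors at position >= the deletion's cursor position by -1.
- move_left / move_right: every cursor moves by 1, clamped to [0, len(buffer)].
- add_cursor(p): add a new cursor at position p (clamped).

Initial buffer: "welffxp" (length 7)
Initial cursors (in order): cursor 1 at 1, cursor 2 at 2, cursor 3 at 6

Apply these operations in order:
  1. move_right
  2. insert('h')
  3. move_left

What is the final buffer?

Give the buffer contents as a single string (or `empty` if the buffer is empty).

After op 1 (move_right): buffer="welffxp" (len 7), cursors c1@2 c2@3 c3@7, authorship .......
After op 2 (insert('h')): buffer="wehlhffxph" (len 10), cursors c1@3 c2@5 c3@10, authorship ..1.2....3
After op 3 (move_left): buffer="wehlhffxph" (len 10), cursors c1@2 c2@4 c3@9, authorship ..1.2....3

Answer: wehlhffxph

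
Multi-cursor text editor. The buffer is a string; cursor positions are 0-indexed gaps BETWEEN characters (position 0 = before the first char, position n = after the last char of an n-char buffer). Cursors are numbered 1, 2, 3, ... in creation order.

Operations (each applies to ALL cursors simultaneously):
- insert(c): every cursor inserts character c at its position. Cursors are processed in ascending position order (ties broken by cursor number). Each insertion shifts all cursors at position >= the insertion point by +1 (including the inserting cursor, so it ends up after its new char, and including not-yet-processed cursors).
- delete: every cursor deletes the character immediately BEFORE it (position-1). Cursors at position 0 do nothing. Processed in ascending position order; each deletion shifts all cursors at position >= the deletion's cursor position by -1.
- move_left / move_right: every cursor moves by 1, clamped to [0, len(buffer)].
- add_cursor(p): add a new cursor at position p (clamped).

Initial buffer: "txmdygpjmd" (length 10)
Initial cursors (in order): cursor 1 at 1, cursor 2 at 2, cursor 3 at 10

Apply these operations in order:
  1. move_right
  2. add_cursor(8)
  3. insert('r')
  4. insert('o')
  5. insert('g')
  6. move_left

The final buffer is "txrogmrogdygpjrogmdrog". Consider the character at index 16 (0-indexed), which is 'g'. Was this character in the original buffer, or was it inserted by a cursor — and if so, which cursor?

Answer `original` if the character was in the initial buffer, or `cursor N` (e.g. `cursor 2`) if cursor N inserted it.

After op 1 (move_right): buffer="txmdygpjmd" (len 10), cursors c1@2 c2@3 c3@10, authorship ..........
After op 2 (add_cursor(8)): buffer="txmdygpjmd" (len 10), cursors c1@2 c2@3 c4@8 c3@10, authorship ..........
After op 3 (insert('r')): buffer="txrmrdygpjrmdr" (len 14), cursors c1@3 c2@5 c4@11 c3@14, authorship ..1.2.....4..3
After op 4 (insert('o')): buffer="txromrodygpjromdro" (len 18), cursors c1@4 c2@7 c4@14 c3@18, authorship ..11.22.....44..33
After op 5 (insert('g')): buffer="txrogmrogdygpjrogmdrog" (len 22), cursors c1@5 c2@9 c4@17 c3@22, authorship ..111.222.....444..333
After op 6 (move_left): buffer="txrogmrogdygpjrogmdrog" (len 22), cursors c1@4 c2@8 c4@16 c3@21, authorship ..111.222.....444..333
Authorship (.=original, N=cursor N): . . 1 1 1 . 2 2 2 . . . . . 4 4 4 . . 3 3 3
Index 16: author = 4

Answer: cursor 4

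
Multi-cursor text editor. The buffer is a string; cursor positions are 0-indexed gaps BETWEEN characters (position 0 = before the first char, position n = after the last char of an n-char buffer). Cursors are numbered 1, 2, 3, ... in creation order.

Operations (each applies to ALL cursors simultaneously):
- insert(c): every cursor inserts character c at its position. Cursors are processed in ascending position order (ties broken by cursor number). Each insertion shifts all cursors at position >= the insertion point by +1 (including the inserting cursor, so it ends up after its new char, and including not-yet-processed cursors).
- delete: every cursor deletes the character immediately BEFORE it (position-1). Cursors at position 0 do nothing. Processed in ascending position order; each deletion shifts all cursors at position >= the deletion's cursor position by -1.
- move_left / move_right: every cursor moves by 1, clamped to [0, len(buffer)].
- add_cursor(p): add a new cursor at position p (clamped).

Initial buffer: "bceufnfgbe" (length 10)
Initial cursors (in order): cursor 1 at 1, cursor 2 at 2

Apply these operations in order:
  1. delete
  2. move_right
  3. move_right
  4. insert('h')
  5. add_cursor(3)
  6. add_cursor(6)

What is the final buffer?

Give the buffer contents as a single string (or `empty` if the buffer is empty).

After op 1 (delete): buffer="eufnfgbe" (len 8), cursors c1@0 c2@0, authorship ........
After op 2 (move_right): buffer="eufnfgbe" (len 8), cursors c1@1 c2@1, authorship ........
After op 3 (move_right): buffer="eufnfgbe" (len 8), cursors c1@2 c2@2, authorship ........
After op 4 (insert('h')): buffer="euhhfnfgbe" (len 10), cursors c1@4 c2@4, authorship ..12......
After op 5 (add_cursor(3)): buffer="euhhfnfgbe" (len 10), cursors c3@3 c1@4 c2@4, authorship ..12......
After op 6 (add_cursor(6)): buffer="euhhfnfgbe" (len 10), cursors c3@3 c1@4 c2@4 c4@6, authorship ..12......

Answer: euhhfnfgbe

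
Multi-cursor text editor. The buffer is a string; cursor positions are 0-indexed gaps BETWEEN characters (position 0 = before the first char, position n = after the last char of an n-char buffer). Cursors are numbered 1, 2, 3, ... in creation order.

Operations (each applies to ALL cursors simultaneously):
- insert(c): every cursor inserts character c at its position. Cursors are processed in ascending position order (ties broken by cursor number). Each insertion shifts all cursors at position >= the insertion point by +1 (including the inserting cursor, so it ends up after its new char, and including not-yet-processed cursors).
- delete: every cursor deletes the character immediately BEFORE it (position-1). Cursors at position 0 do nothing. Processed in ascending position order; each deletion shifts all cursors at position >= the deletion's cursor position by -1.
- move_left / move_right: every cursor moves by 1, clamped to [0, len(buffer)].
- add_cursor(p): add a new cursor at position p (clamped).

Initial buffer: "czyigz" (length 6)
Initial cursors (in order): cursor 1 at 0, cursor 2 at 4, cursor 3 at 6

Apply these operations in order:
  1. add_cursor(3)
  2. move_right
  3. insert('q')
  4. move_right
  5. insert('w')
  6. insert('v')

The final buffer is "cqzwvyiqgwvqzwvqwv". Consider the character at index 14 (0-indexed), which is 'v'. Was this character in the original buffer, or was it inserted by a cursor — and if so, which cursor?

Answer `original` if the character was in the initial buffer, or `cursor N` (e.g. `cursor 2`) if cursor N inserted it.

After op 1 (add_cursor(3)): buffer="czyigz" (len 6), cursors c1@0 c4@3 c2@4 c3@6, authorship ......
After op 2 (move_right): buffer="czyigz" (len 6), cursors c1@1 c4@4 c2@5 c3@6, authorship ......
After op 3 (insert('q')): buffer="cqzyiqgqzq" (len 10), cursors c1@2 c4@6 c2@8 c3@10, authorship .1...4.2.3
After op 4 (move_right): buffer="cqzyiqgqzq" (len 10), cursors c1@3 c4@7 c2@9 c3@10, authorship .1...4.2.3
After op 5 (insert('w')): buffer="cqzwyiqgwqzwqw" (len 14), cursors c1@4 c4@9 c2@12 c3@14, authorship .1.1..4.42.233
After op 6 (insert('v')): buffer="cqzwvyiqgwvqzwvqwv" (len 18), cursors c1@5 c4@11 c2@15 c3@18, authorship .1.11..4.442.22333
Authorship (.=original, N=cursor N): . 1 . 1 1 . . 4 . 4 4 2 . 2 2 3 3 3
Index 14: author = 2

Answer: cursor 2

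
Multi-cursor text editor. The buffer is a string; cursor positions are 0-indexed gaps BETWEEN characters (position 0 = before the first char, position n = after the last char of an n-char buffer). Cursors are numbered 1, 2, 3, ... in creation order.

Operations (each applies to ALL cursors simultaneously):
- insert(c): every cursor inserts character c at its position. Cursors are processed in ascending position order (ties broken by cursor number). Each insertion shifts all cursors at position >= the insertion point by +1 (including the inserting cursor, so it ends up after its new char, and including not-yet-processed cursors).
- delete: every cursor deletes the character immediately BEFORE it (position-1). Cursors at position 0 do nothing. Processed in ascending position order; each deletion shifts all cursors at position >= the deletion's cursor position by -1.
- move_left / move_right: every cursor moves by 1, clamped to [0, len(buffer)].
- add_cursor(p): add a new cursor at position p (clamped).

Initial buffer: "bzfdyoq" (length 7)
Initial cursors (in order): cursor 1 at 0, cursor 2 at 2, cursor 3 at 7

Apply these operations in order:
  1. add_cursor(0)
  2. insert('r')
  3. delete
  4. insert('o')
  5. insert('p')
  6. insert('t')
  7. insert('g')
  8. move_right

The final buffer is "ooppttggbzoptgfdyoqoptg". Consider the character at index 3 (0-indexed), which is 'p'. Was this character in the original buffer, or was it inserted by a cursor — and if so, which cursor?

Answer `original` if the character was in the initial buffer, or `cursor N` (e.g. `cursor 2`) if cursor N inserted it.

After op 1 (add_cursor(0)): buffer="bzfdyoq" (len 7), cursors c1@0 c4@0 c2@2 c3@7, authorship .......
After op 2 (insert('r')): buffer="rrbzrfdyoqr" (len 11), cursors c1@2 c4@2 c2@5 c3@11, authorship 14..2.....3
After op 3 (delete): buffer="bzfdyoq" (len 7), cursors c1@0 c4@0 c2@2 c3@7, authorship .......
After op 4 (insert('o')): buffer="oobzofdyoqo" (len 11), cursors c1@2 c4@2 c2@5 c3@11, authorship 14..2.....3
After op 5 (insert('p')): buffer="ooppbzopfdyoqop" (len 15), cursors c1@4 c4@4 c2@8 c3@15, authorship 1414..22.....33
After op 6 (insert('t')): buffer="ooppttbzoptfdyoqopt" (len 19), cursors c1@6 c4@6 c2@11 c3@19, authorship 141414..222.....333
After op 7 (insert('g')): buffer="ooppttggbzoptgfdyoqoptg" (len 23), cursors c1@8 c4@8 c2@14 c3@23, authorship 14141414..2222.....3333
After op 8 (move_right): buffer="ooppttggbzoptgfdyoqoptg" (len 23), cursors c1@9 c4@9 c2@15 c3@23, authorship 14141414..2222.....3333
Authorship (.=original, N=cursor N): 1 4 1 4 1 4 1 4 . . 2 2 2 2 . . . . . 3 3 3 3
Index 3: author = 4

Answer: cursor 4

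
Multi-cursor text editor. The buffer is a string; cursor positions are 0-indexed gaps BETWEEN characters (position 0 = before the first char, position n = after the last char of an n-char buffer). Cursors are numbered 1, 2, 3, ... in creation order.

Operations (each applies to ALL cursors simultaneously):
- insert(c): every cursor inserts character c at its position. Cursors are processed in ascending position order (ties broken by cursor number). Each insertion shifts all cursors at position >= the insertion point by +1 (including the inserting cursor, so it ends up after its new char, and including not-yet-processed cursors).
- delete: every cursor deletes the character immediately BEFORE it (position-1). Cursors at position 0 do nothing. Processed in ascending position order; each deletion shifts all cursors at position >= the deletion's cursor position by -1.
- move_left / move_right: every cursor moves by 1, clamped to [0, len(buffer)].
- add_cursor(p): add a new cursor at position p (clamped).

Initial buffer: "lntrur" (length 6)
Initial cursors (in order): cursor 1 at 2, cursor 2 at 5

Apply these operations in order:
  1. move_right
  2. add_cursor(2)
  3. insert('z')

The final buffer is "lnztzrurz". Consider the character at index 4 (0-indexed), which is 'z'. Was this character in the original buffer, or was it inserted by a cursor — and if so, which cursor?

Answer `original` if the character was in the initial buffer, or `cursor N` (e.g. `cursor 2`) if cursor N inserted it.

After op 1 (move_right): buffer="lntrur" (len 6), cursors c1@3 c2@6, authorship ......
After op 2 (add_cursor(2)): buffer="lntrur" (len 6), cursors c3@2 c1@3 c2@6, authorship ......
After op 3 (insert('z')): buffer="lnztzrurz" (len 9), cursors c3@3 c1@5 c2@9, authorship ..3.1...2
Authorship (.=original, N=cursor N): . . 3 . 1 . . . 2
Index 4: author = 1

Answer: cursor 1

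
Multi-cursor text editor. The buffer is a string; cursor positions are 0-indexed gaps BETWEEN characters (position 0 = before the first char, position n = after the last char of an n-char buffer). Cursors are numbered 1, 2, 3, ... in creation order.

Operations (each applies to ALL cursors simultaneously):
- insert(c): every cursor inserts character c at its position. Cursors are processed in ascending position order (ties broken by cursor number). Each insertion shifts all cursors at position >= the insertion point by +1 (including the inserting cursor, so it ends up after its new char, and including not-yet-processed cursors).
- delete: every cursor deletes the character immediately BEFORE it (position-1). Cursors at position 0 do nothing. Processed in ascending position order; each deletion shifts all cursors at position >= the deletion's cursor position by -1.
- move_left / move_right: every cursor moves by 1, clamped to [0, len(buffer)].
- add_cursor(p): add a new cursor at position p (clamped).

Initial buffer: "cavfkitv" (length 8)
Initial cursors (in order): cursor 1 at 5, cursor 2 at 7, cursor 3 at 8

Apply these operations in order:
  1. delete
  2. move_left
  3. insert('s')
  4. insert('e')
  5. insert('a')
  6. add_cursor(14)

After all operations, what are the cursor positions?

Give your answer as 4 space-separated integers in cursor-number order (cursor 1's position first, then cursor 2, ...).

Answer: 6 13 13 14

Derivation:
After op 1 (delete): buffer="cavfi" (len 5), cursors c1@4 c2@5 c3@5, authorship .....
After op 2 (move_left): buffer="cavfi" (len 5), cursors c1@3 c2@4 c3@4, authorship .....
After op 3 (insert('s')): buffer="cavsfssi" (len 8), cursors c1@4 c2@7 c3@7, authorship ...1.23.
After op 4 (insert('e')): buffer="cavsefsseei" (len 11), cursors c1@5 c2@10 c3@10, authorship ...11.2323.
After op 5 (insert('a')): buffer="cavseafsseeaai" (len 14), cursors c1@6 c2@13 c3@13, authorship ...111.232323.
After op 6 (add_cursor(14)): buffer="cavseafsseeaai" (len 14), cursors c1@6 c2@13 c3@13 c4@14, authorship ...111.232323.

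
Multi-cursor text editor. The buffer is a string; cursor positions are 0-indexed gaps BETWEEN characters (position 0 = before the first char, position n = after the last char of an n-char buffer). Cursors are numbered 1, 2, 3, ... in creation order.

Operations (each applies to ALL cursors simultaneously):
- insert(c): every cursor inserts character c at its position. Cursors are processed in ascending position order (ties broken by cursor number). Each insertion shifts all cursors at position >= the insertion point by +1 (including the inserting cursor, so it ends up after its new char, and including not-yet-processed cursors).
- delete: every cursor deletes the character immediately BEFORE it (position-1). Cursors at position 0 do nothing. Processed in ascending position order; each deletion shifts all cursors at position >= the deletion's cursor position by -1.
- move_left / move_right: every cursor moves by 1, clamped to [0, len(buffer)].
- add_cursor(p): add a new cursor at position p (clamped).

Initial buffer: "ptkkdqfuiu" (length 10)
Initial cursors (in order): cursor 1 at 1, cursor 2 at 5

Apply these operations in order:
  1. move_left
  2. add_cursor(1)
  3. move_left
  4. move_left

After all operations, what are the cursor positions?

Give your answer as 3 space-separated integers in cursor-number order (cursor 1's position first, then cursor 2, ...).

After op 1 (move_left): buffer="ptkkdqfuiu" (len 10), cursors c1@0 c2@4, authorship ..........
After op 2 (add_cursor(1)): buffer="ptkkdqfuiu" (len 10), cursors c1@0 c3@1 c2@4, authorship ..........
After op 3 (move_left): buffer="ptkkdqfuiu" (len 10), cursors c1@0 c3@0 c2@3, authorship ..........
After op 4 (move_left): buffer="ptkkdqfuiu" (len 10), cursors c1@0 c3@0 c2@2, authorship ..........

Answer: 0 2 0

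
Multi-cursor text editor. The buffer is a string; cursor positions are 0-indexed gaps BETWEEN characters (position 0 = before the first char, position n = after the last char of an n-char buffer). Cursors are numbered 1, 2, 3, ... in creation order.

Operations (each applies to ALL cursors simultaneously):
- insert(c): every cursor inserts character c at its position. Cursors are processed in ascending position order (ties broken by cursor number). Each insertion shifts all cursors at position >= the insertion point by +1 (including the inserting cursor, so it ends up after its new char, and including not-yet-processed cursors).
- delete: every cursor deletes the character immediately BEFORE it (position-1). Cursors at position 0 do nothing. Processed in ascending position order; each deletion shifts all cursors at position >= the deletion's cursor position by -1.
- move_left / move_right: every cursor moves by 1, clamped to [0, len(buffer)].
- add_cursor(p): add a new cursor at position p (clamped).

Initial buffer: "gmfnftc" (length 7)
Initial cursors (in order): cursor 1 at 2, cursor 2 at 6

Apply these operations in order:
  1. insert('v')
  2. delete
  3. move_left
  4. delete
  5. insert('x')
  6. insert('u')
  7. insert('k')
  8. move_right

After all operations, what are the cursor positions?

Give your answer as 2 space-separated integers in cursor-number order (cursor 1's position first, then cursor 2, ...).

Answer: 4 10

Derivation:
After op 1 (insert('v')): buffer="gmvfnftvc" (len 9), cursors c1@3 c2@8, authorship ..1....2.
After op 2 (delete): buffer="gmfnftc" (len 7), cursors c1@2 c2@6, authorship .......
After op 3 (move_left): buffer="gmfnftc" (len 7), cursors c1@1 c2@5, authorship .......
After op 4 (delete): buffer="mfntc" (len 5), cursors c1@0 c2@3, authorship .....
After op 5 (insert('x')): buffer="xmfnxtc" (len 7), cursors c1@1 c2@5, authorship 1...2..
After op 6 (insert('u')): buffer="xumfnxutc" (len 9), cursors c1@2 c2@7, authorship 11...22..
After op 7 (insert('k')): buffer="xukmfnxuktc" (len 11), cursors c1@3 c2@9, authorship 111...222..
After op 8 (move_right): buffer="xukmfnxuktc" (len 11), cursors c1@4 c2@10, authorship 111...222..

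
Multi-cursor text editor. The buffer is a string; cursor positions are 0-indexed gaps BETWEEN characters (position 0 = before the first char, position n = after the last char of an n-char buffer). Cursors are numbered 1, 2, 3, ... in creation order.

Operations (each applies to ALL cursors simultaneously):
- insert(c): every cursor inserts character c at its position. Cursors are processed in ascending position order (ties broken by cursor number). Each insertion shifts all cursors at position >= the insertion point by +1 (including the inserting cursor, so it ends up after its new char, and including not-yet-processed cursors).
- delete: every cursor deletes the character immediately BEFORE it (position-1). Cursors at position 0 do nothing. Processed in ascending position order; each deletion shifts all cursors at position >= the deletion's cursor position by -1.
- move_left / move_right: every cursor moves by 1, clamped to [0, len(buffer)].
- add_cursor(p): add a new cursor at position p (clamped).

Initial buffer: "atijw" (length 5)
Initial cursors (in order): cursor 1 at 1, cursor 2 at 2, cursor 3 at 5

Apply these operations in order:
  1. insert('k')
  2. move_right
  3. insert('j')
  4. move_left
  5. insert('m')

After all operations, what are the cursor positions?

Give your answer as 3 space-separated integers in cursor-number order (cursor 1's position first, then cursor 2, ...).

After op 1 (insert('k')): buffer="aktkijwk" (len 8), cursors c1@2 c2@4 c3@8, authorship .1.2...3
After op 2 (move_right): buffer="aktkijwk" (len 8), cursors c1@3 c2@5 c3@8, authorship .1.2...3
After op 3 (insert('j')): buffer="aktjkijjwkj" (len 11), cursors c1@4 c2@7 c3@11, authorship .1.12.2..33
After op 4 (move_left): buffer="aktjkijjwkj" (len 11), cursors c1@3 c2@6 c3@10, authorship .1.12.2..33
After op 5 (insert('m')): buffer="aktmjkimjjwkmj" (len 14), cursors c1@4 c2@8 c3@13, authorship .1.112.22..333

Answer: 4 8 13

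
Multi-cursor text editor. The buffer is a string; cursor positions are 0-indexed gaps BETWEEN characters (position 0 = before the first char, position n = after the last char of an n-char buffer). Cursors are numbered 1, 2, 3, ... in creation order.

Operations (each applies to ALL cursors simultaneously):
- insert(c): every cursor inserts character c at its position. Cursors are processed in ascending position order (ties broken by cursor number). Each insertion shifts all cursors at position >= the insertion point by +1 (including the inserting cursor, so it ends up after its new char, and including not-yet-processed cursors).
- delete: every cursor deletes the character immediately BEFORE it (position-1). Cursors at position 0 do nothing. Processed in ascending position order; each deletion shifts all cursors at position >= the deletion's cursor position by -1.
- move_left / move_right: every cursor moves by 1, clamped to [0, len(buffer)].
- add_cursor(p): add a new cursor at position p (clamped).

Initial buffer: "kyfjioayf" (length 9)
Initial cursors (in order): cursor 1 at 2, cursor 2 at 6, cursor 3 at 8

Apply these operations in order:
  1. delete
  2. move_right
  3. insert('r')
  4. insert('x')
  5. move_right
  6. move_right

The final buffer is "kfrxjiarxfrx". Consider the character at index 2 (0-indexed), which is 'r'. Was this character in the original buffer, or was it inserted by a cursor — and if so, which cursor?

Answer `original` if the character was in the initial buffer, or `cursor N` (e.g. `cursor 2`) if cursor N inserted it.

Answer: cursor 1

Derivation:
After op 1 (delete): buffer="kfjiaf" (len 6), cursors c1@1 c2@4 c3@5, authorship ......
After op 2 (move_right): buffer="kfjiaf" (len 6), cursors c1@2 c2@5 c3@6, authorship ......
After op 3 (insert('r')): buffer="kfrjiarfr" (len 9), cursors c1@3 c2@7 c3@9, authorship ..1...2.3
After op 4 (insert('x')): buffer="kfrxjiarxfrx" (len 12), cursors c1@4 c2@9 c3@12, authorship ..11...22.33
After op 5 (move_right): buffer="kfrxjiarxfrx" (len 12), cursors c1@5 c2@10 c3@12, authorship ..11...22.33
After op 6 (move_right): buffer="kfrxjiarxfrx" (len 12), cursors c1@6 c2@11 c3@12, authorship ..11...22.33
Authorship (.=original, N=cursor N): . . 1 1 . . . 2 2 . 3 3
Index 2: author = 1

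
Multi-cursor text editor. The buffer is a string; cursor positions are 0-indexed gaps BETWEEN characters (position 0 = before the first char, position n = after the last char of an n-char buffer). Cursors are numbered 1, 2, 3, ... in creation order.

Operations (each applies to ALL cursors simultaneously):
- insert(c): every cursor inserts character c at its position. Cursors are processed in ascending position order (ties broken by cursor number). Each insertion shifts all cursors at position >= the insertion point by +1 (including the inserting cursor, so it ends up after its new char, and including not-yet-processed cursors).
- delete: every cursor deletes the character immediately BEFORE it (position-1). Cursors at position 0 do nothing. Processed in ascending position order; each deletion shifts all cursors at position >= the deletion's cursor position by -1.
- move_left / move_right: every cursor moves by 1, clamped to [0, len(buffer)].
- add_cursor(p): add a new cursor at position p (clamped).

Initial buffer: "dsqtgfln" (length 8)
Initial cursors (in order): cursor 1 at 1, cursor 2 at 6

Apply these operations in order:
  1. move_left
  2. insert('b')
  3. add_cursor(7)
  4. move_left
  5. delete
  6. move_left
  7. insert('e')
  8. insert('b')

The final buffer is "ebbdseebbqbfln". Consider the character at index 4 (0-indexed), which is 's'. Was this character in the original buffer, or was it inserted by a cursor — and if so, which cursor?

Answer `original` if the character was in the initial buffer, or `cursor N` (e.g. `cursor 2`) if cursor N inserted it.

After op 1 (move_left): buffer="dsqtgfln" (len 8), cursors c1@0 c2@5, authorship ........
After op 2 (insert('b')): buffer="bdsqtgbfln" (len 10), cursors c1@1 c2@7, authorship 1.....2...
After op 3 (add_cursor(7)): buffer="bdsqtgbfln" (len 10), cursors c1@1 c2@7 c3@7, authorship 1.....2...
After op 4 (move_left): buffer="bdsqtgbfln" (len 10), cursors c1@0 c2@6 c3@6, authorship 1.....2...
After op 5 (delete): buffer="bdsqbfln" (len 8), cursors c1@0 c2@4 c3@4, authorship 1...2...
After op 6 (move_left): buffer="bdsqbfln" (len 8), cursors c1@0 c2@3 c3@3, authorship 1...2...
After op 7 (insert('e')): buffer="ebdseeqbfln" (len 11), cursors c1@1 c2@6 c3@6, authorship 11..23.2...
After op 8 (insert('b')): buffer="ebbdseebbqbfln" (len 14), cursors c1@2 c2@9 c3@9, authorship 111..2323.2...
Authorship (.=original, N=cursor N): 1 1 1 . . 2 3 2 3 . 2 . . .
Index 4: author = original

Answer: original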